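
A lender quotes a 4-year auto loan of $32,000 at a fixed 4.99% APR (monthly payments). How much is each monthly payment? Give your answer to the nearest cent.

$736.79

At 4.99% the monthly rate is 0.0041583, so the payment is 32,000 × 0.0041583 / (1 − 1.0041583^−48) = $736.79.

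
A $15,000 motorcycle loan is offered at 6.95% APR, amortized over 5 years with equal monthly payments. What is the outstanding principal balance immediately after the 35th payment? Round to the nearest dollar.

With monthly rate i = 6.95%/12 = 0.0057917, the balance after k of n payments is P · [(1+i)^n − (1+i)^k] / [(1+i)^n − 1].
(1+0.0057917)^60 = 1.41410605 and (1+0.0057917)^35 = 1.22399926, so the balance is 15,000 × (1.41410605 − 1.22399926) / (1.41410605 − 1) = $6,886.16.

$6,886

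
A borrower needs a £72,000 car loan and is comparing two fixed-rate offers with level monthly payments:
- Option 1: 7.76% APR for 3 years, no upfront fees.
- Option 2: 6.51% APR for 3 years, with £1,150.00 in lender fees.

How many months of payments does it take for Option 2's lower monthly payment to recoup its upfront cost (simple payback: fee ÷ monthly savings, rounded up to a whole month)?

28 months

Option 1: monthly rate = 7.76%/12 = 0.0064667; payment = 72,000 × 0.0064667 / (1 − (1+0.0064667)^−36) = £2,248.26.
Option 2: monthly rate = 6.51%/12 = 0.0054250; payment = 72,000 × 0.0054250 / (1 − (1+0.0054250)^−36) = £2,207.06.
Monthly savings = £2,248.26 − £2,207.06 = £41.20.
Break-even = £1,150.00 / £41.20 = 27.91 → 28 months.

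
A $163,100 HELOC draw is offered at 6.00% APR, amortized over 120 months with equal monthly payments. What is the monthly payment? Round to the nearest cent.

At 6.00% the monthly rate is 0.0050000, so the payment is 163,100 × 0.0050000 / (1 − 1.0050000^−120) = $1,810.74.

$1,810.74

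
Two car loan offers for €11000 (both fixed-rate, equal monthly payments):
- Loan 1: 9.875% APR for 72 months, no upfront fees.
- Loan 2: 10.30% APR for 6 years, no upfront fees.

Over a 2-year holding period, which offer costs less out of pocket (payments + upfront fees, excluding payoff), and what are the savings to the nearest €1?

Loan 1: monthly rate = 9.875%/12 = 0.0082292; payment = 11,000 × 0.0082292 / (1 − (1+0.0082292)^−72) = €203.09.
Loan 2: monthly rate = 10.3%/12 = 0.0085833; payment = 11,000 × 0.0085833 / (1 − (1+0.0085833)^−72) = €205.45.
Over 24 months: Loan 1 costs 24 × €203.09 = €4,874.16; Loan 2 costs 24 × €205.45 = €4,930.80.
Loan 1 is cheaper by €4,930.80 − €4,874.16 = €56.64.

Loan 1 by €57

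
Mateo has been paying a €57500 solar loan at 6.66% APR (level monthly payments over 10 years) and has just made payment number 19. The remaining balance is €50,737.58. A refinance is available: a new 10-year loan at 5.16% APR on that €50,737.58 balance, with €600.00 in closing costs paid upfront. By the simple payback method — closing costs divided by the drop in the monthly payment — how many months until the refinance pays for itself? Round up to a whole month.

Current payment = 57,500 × 6.66%/12 / (1 − (1+0.0055500)^−120) = €657.59.
Refinanced payment = 50,737.58 × 0.0043000 / (1 − (1+0.0043000)^−120) = €542.13.
Monthly savings = €657.59 − €542.13 = €115.46.
Break-even = €600.00 / €115.46 = 5.20 → 6 months.

6 months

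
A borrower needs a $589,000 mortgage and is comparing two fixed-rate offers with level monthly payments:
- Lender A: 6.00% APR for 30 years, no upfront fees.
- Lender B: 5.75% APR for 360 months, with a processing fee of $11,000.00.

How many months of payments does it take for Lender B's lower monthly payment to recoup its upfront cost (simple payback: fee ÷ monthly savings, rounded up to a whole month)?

117 months

Lender A: monthly rate = 6%/12 = 0.0050000; payment = 589,000 × 0.0050000 / (1 − (1+0.0050000)^−360) = $3,531.35.
Lender B: at 5.75% the monthly rate is 0.0047917, so the payment is 589,000 × 0.0047917 / (1 − 1.0047917^−360) = $3,437.24.
Monthly savings = $3,531.35 − $3,437.24 = $94.11.
Break-even = $11,000.00 / $94.11 = 116.88 → 117 months.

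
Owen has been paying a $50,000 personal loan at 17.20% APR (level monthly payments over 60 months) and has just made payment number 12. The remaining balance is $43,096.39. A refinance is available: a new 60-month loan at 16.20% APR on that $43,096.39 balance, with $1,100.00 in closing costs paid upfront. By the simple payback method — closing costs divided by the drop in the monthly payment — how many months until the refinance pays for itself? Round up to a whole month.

6 months

Current payment = 50,000 × 17.2%/12 / (1 − (1+0.0143333)^−60) = $1,248.01.
Refinanced payment = 43,096.39 × 0.0135000 / (1 − (1+0.0135000)^−60) = $1,052.61.
Monthly savings = $1,248.01 − $1,052.61 = $195.40.
Break-even = $1,100.00 / $195.40 = 5.63 → 6 months.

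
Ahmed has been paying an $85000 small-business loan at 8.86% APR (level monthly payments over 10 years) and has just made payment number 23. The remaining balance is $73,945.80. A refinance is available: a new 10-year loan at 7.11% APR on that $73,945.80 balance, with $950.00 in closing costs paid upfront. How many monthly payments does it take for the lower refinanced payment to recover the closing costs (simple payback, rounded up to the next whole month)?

Current payment = 85,000 × 8.86%/12 / (1 − (1+0.0073833)^−120) = $1,070.31.
Refinanced payment = 73,945.80 × 0.0059250 / (1 − (1+0.0059250)^−120) = $862.77.
Monthly savings = $1,070.31 − $862.77 = $207.54.
Break-even = $950.00 / $207.54 = 4.58 → 5 months.

5 months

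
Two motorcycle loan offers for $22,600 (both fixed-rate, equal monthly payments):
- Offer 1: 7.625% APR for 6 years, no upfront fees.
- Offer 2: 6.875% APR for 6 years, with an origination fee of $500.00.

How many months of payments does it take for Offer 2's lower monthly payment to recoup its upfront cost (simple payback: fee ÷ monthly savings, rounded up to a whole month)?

62 months

Offer 1: at 7.625% the monthly rate is 0.0063542, so the payment is 22,600 × 0.0063542 / (1 − 1.0063542^−72) = $392.13.
Offer 2: at 6.875% the monthly rate is 0.0057292, so the payment is 22,600 × 0.0057292 / (1 − 1.0057292^−72) = $383.95.
Monthly savings = $392.13 − $383.95 = $8.18.
Break-even = $500.00 / $8.18 = 61.12 → 62 months.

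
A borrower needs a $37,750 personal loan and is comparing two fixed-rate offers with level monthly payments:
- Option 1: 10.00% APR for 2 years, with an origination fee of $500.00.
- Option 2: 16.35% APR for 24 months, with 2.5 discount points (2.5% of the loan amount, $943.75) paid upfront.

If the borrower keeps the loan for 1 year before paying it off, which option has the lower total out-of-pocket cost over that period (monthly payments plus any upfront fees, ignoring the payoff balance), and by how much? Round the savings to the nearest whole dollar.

Option 1 by $1,796

Option 1: at 10.00% the monthly rate is 0.0083333, so the payment is 37,750 × 0.0083333 / (1 − 1.0083333^−24) = $1,741.97.
Option 2: at 16.35% the monthly rate is 0.0136250, so the payment is 37,750 × 0.0136250 / (1 − 1.0136250^−24) = $1,854.68.
Over 12 months: Option 1 costs 12 × $1,741.97 + $500.00 = $21,403.64; Option 2 costs 12 × $1,854.68 + $943.75 = $23,199.91.
Option 1 is cheaper by $23,199.91 − $21,403.64 = $1,796.27.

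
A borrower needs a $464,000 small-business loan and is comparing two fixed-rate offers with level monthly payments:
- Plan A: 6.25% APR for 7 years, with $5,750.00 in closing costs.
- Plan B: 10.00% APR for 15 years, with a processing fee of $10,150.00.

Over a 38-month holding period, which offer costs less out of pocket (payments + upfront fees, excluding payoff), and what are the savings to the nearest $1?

Plan A: monthly rate = 6.25%/12 = 0.0052083; payment = 464,000 × 0.0052083 / (1 − (1+0.0052083)^−84) = $6,834.12.
Plan B: at 10.00% the monthly rate is 0.0083333, so the payment is 464,000 × 0.0083333 / (1 − 1.0083333^−180) = $4,986.17.
Over 38 months: Plan A costs 38 × $6,834.12 + $5,750.00 = $265,446.56; Plan B costs 38 × $4,986.17 + $10,150.00 = $199,624.46.
Plan B is cheaper by $265,446.56 − $199,624.46 = $65,822.10.

Plan B by $65,822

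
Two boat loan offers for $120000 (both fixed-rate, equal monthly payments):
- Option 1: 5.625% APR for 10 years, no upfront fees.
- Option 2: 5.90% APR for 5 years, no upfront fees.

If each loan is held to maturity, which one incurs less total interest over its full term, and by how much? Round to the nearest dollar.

Option 1: monthly rate = 5.625%/12 = 0.0046875; payment = 120,000 × 0.0046875 / (1 − (1+0.0046875)^−120) = $1,309.76.
Total interest on Option 1 = 120 × $1,309.76 − $120,000 = $37,171.20.
Option 2: at 5.90% the monthly rate is 0.0049167, so the payment is 120,000 × 0.0049167 / (1 − 1.0049167^−60) = $2,314.36.
Total interest on Option 2 = 60 × $2,314.36 − $120,000 = $18,861.60.
Option 2 is lower by $18,309.60.

Option 2 by $18,310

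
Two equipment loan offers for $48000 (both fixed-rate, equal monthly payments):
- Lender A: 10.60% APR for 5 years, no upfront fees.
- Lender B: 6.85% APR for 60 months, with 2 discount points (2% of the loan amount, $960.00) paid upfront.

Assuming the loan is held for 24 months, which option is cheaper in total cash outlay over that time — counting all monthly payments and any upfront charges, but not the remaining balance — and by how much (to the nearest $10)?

Lender B by $1,130

Lender A: monthly rate = 10.6%/12 = 0.0088333; payment = 48,000 × 0.0088333 / (1 − (1+0.0088333)^−60) = $1,034.09.
Lender B: at 6.85% the monthly rate is 0.0057083, so the payment is 48,000 × 0.0057083 / (1 − 1.0057083^−60) = $947.06.
Over 24 months: Lender A costs 24 × $1,034.09 = $24,818.16; Lender B costs 24 × $947.06 + $960.00 = $23,689.44.
Lender B is cheaper by $24,818.16 − $23,689.44 = $1,128.72.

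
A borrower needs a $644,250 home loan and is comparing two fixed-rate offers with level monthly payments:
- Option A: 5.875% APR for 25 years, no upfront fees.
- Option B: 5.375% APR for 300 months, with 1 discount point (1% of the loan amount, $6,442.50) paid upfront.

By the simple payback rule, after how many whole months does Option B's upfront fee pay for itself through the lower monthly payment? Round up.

Option A: at 5.875% the monthly rate is 0.0048958, so the payment is 644,250 × 0.0048958 / (1 − 1.0048958^−300) = $4,101.82.
Option B: at 5.375% the monthly rate is 0.0044792, so the payment is 644,250 × 0.0044792 / (1 − 1.0044792^−300) = $3,908.31.
Monthly savings = $4,101.82 − $3,908.31 = $193.51.
Break-even = $6,442.50 / $193.51 = 33.29 → 34 months.

34 months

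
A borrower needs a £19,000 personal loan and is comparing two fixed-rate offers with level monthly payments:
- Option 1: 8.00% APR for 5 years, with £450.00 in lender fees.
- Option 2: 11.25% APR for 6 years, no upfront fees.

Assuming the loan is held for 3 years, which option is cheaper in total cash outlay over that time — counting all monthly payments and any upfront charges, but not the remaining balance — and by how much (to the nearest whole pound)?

Option 2 by £1,212

Option 1: at 8.00% the monthly rate is 0.0066667, so the payment is 19,000 × 0.0066667 / (1 − 1.0066667^−60) = £385.25.
Option 2: monthly rate = 11.25%/12 = 0.0093750; payment = 19,000 × 0.0093750 / (1 − (1+0.0093750)^−72) = £364.09.
Over 36 months: Option 1 costs 36 × £385.25 + £450.00 = £14,319.00; Option 2 costs 36 × £364.09 = £13,107.24.
Option 2 is cheaper by £14,319.00 − £13,107.24 = £1,211.76.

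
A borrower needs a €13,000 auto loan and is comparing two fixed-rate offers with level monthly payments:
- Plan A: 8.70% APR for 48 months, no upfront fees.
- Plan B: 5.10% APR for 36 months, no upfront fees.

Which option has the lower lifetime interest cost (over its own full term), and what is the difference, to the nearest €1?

Plan A: monthly rate = 8.7%/12 = 0.0072500; payment = 13,000 × 0.0072500 / (1 − (1+0.0072500)^−48) = €321.66.
Total interest on Plan A = 48 × €321.66 − €13,000 = €2,439.68.
Plan B: monthly rate = 5.1%/12 = 0.0042500; payment = 13,000 × 0.0042500 / (1 − (1+0.0042500)^−36) = €390.21.
Total interest on Plan B = 36 × €390.21 − €13,000 = €1,047.56.
Plan B is lower by €1,392.12.

Plan B by €1,392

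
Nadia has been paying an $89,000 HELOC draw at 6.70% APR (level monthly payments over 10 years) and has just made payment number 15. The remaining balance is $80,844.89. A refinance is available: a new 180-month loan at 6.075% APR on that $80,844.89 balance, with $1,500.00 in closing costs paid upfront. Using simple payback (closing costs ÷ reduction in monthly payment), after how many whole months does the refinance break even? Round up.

5 months

Current payment = 89,000 × 6.7%/12 / (1 − (1+0.0055833)^−120) = $1,019.66.
Refinanced payment = 80,844.89 × 0.0050625 / (1 − (1+0.0050625)^−180) = $685.50.
Monthly savings = $1,019.66 − $685.50 = $334.16.
Break-even = $1,500.00 / $334.16 = 4.49 → 5 months.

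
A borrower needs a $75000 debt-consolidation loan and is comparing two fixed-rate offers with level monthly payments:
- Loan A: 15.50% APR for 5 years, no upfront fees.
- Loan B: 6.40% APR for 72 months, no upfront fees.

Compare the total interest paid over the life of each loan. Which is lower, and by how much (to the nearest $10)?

Loan A: monthly rate = 15.5%/12 = 0.0129167; payment = 75,000 × 0.0129167 / (1 − (1+0.0129167)^−60) = $1,803.99.
Total interest on Loan A = 60 × $1,803.99 − $75,000 = $33,239.40.
Loan B: monthly rate = 6.4%/12 = 0.0053333; payment = 75,000 × 0.0053333 / (1 − (1+0.0053333)^−72) = $1,257.18.
Total interest on Loan B = 72 × $1,257.18 − $75,000 = $15,516.96.
Loan B is lower by $17,722.44.

Loan B by $17,720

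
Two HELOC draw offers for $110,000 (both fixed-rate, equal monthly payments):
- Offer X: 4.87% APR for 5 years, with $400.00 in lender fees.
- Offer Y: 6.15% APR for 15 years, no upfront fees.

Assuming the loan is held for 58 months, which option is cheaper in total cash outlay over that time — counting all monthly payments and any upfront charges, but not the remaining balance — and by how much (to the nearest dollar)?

Offer Y by $66,062

Offer X: monthly rate = 4.87%/12 = 0.0040583; payment = 110,000 × 0.0040583 / (1 − (1+0.0040583)^−60) = $2,069.29.
Offer Y: monthly rate = 6.15%/12 = 0.0051250; payment = 110,000 × 0.0051250 / (1 − (1+0.0051250)^−180) = $937.18.
Over 58 months: Offer X costs 58 × $2,069.29 + $400.00 = $120,418.82; Offer Y costs 58 × $937.18 = $54,356.44.
Offer Y is cheaper by $120,418.82 − $54,356.44 = $66,062.38.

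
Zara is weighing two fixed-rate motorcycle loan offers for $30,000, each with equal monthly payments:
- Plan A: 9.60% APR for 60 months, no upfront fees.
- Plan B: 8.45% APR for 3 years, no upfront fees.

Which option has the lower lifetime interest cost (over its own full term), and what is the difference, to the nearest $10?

Plan B by $3,820

Plan A: monthly rate = 9.6%/12 = 0.0080000; payment = 30,000 × 0.0080000 / (1 − (1+0.0080000)^−60) = $631.52.
Total interest on Plan A = 60 × $631.52 − $30,000 = $7,891.20.
Plan B: monthly rate = 8.45%/12 = 0.0070417; payment = 30,000 × 0.0070417 / (1 − (1+0.0070417)^−36) = $946.33.
Total interest on Plan B = 36 × $946.33 − $30,000 = $4,067.88.
Plan B is lower by $3,823.32.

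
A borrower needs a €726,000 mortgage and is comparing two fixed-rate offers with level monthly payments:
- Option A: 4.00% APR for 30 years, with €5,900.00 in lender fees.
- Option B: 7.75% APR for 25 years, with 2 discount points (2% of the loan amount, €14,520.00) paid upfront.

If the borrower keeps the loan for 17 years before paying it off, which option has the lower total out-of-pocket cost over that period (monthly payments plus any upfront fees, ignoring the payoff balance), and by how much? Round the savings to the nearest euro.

Option A by €420,221

Option A: at 4.00% the monthly rate is 0.0033333, so the payment is 726,000 × 0.0033333 / (1 − 1.0033333^−360) = €3,466.04.
Option B: monthly rate = 7.75%/12 = 0.0064583; payment = 726,000 × 0.0064583 / (1 − (1+0.0064583)^−300) = €5,483.69.
Over 204 months: Option A costs 204 × €3,466.04 + €5,900.00 = €712,972.16; Option B costs 204 × €5,483.69 + €14,520.00 = €1,133,192.76.
Option A is cheaper by €1,133,192.76 − €712,972.16 = €420,220.60.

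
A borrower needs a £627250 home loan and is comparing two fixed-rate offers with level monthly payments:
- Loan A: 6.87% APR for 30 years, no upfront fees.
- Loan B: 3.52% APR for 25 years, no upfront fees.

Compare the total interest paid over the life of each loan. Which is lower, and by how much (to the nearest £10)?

Loan A: monthly rate = 6.87%/12 = 0.0057250; payment = 627,250 × 0.0057250 / (1 − (1+0.0057250)^−360) = £4,118.49.
Total interest on Loan A = 360 × £4,118.49 − £627,250 = £855,406.40.
Loan B: monthly rate = 3.52%/12 = 0.0029333; payment = 627,250 × 0.0029333 / (1 − (1+0.0029333)^−300) = £3,146.89.
Total interest on Loan B = 300 × £3,146.89 − £627,250 = £316,817.00.
Loan B is lower by £538,589.40.

Loan B by £538,590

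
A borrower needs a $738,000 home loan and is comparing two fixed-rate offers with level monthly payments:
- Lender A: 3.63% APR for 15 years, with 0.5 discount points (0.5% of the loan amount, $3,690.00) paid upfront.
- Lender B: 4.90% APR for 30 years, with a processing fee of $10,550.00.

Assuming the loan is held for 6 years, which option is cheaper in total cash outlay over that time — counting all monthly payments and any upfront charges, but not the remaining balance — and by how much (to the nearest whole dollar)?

Lender B by $94,394

Lender A: at 3.63% the monthly rate is 0.0030250, so the payment is 738,000 × 0.0030250 / (1 − 1.0030250^−180) = $5,323.07.
Lender B: at 4.90% the monthly rate is 0.0040833, so the payment is 738,000 × 0.0040833 / (1 − 1.0040833^−360) = $3,916.76.
Over 72 months: Lender A costs 72 × $5,323.07 + $3,690.00 = $386,951.04; Lender B costs 72 × $3,916.76 + $10,550.00 = $292,556.72.
Lender B is cheaper by $386,951.04 − $292,556.72 = $94,394.32.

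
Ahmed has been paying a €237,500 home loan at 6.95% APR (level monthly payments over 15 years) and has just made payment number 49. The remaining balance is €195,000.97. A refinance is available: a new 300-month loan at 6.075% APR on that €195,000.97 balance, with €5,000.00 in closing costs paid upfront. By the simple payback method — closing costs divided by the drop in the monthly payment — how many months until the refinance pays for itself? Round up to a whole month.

6 months

Current payment = 237,500 × 6.95%/12 / (1 − (1+0.0057917)^−180) = €2,128.08.
Refinanced payment = 195,000.97 × 0.0050625 / (1 − (1+0.0050625)^−300) = €1,265.35.
Monthly savings = €2,128.08 − €1,265.35 = €862.73.
Break-even = €5,000.00 / €862.73 = 5.80 → 6 months.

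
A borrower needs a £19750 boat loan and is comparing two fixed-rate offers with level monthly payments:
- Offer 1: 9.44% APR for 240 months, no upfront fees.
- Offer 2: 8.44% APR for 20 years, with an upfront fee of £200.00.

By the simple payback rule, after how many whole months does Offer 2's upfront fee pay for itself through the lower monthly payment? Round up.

16 months

Offer 1: monthly rate = 9.44%/12 = 0.0078667; payment = 19,750 × 0.0078667 / (1 − (1+0.0078667)^−240) = £183.32.
Offer 2: monthly rate = 8.44%/12 = 0.0070333; payment = 19,750 × 0.0070333 / (1 − (1+0.0070333)^−240) = £170.65.
Monthly savings = £183.32 − £170.65 = £12.67.
Break-even = £200.00 / £12.67 = 15.79 → 16 months.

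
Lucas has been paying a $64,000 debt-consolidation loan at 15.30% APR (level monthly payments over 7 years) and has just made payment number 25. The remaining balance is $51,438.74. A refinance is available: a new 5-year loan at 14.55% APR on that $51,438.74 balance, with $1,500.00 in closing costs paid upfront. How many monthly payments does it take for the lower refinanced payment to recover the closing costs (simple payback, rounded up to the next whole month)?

Current payment = 64,000 × 15.3%/12 / (1 − (1+0.0127500)^−84) = $1,245.79.
Refinanced payment = 51,438.74 × 0.0121250 / (1 − (1+0.0121250)^−60) = $1,211.61.
Monthly savings = $1,245.79 − $1,211.61 = $34.18.
Break-even = $1,500.00 / $34.18 = 43.89 → 44 months.

44 months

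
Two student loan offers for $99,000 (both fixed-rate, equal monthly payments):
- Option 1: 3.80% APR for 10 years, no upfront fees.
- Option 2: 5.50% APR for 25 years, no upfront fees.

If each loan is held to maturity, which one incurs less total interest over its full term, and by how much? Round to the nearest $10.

Option 1 by $63,230

Option 1: at 3.80% the monthly rate is 0.0031667, so the payment is 99,000 × 0.0031667 / (1 − 1.0031667^−120) = $992.94.
Total interest on Option 1 = 120 × $992.94 − $99,000 = $20,152.80.
Option 2: at 5.50% the monthly rate is 0.0045833, so the payment is 99,000 × 0.0045833 / (1 − 1.0045833^−300) = $607.95.
Total interest on Option 2 = 300 × $607.95 − $99,000 = $83,385.00.
Option 1 is lower by $63,232.20.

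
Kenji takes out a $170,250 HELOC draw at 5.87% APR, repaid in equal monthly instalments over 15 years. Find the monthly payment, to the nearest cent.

$1,424.74

Monthly rate = 5.87%/12 = 0.0048917; payment = 170,250 × 0.0048917 / (1 − (1+0.0048917)^−180) = $1,424.74.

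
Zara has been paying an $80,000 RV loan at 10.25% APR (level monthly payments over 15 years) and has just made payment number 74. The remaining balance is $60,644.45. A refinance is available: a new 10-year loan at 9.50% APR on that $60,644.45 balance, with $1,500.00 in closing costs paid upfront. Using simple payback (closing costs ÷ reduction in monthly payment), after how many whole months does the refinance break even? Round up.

18 months

Current payment = 80,000 × 10.25%/12 / (1 − (1+0.0085417)^−180) = $871.96.
Refinanced payment = 60,644.45 × 0.0079167 / (1 − (1+0.0079167)^−120) = $784.72.
Monthly savings = $871.96 − $784.72 = $87.24.
Break-even = $1,500.00 / $87.24 = 17.19 → 18 months.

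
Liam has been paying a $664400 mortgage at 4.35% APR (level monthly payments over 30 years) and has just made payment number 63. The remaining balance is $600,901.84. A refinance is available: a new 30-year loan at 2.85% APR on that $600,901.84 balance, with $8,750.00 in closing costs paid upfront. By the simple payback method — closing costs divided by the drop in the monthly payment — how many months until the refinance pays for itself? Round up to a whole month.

Current payment = 664,400 × 4.35%/12 / (1 − (1+0.0036250)^−360) = $3,307.46.
Refinanced payment = 600,901.84 × 0.0023750 / (1 − (1+0.0023750)^−360) = $2,485.07.
Monthly savings = $3,307.46 − $2,485.07 = $822.39.
Break-even = $8,750.00 / $822.39 = 10.64 → 11 months.

11 months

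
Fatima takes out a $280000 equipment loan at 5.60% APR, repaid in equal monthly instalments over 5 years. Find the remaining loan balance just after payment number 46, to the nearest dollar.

$72,495

With monthly rate i = 5.6%/12 = 0.0046667, the balance after k of n payments is P · [(1+i)^n − (1+i)^k] / [(1+i)^n − 1].
(1+0.0046667)^60 = 1.32226833 and (1+0.0046667)^46 = 1.23882993, so the balance is 280,000 × (1.32226833 − 1.23882993) / (1.32226833 − 1) = $72,494.72.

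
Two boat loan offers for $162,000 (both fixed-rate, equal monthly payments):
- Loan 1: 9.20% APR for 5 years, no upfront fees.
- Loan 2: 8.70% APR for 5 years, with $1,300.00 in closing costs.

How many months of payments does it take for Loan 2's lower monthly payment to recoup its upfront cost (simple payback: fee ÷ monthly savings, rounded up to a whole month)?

34 months

Loan 1: monthly rate = 9.2%/12 = 0.0076667; payment = 162,000 × 0.0076667 / (1 − (1+0.0076667)^−60) = $3,378.60.
Loan 2: monthly rate = 8.7%/12 = 0.0072500; payment = 162,000 × 0.0072500 / (1 − (1+0.0072500)^−60) = $3,339.32.
Monthly savings = $3,378.60 − $3,339.32 = $39.28.
Break-even = $1,300.00 / $39.28 = 33.10 → 34 months.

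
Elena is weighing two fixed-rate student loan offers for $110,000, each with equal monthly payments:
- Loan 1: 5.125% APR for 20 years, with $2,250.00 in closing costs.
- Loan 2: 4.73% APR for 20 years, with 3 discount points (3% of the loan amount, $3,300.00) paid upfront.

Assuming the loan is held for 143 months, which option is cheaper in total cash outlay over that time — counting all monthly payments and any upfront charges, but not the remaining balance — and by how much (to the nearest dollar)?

Loan 2 by $2,371

Loan 1: monthly rate = 5.125%/12 = 0.0042708; payment = 110,000 × 0.0042708 / (1 − (1+0.0042708)^−240) = $733.57.
Loan 2: monthly rate = 4.73%/12 = 0.0039417; payment = 110,000 × 0.0039417 / (1 − (1+0.0039417)^−240) = $709.65.
Over 143 months: Loan 1 costs 143 × $733.57 + $2,250.00 = $107,150.51; Loan 2 costs 143 × $709.65 + $3,300.00 = $104,779.95.
Loan 2 is cheaper by $107,150.51 − $104,779.95 = $2,370.56.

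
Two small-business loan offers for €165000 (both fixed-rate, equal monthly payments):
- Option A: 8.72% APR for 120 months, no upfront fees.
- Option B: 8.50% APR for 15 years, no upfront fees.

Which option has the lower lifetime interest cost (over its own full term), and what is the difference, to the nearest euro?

Option A: at 8.72% the monthly rate is 0.0072667, so the payment is 165,000 × 0.0072667 / (1 − 1.0072667^−120) = €2,065.23.
Total interest on Option A = 120 × €2,065.23 − €165,000 = €82,827.60.
Option B: at 8.50% the monthly rate is 0.0070833, so the payment is 165,000 × 0.0070833 / (1 − 1.0070833^−180) = €1,624.82.
Total interest on Option B = 180 × €1,624.82 − €165,000 = €127,467.60.
Option A is lower by €44,640.00.

Option A by €44,640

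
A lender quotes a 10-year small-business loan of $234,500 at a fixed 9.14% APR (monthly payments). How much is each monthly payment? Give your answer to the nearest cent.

$2,988.34

Monthly rate = 9.14%/12 = 0.0076167; payment = 234,500 × 0.0076167 / (1 − (1+0.0076167)^−120) = $2,988.34.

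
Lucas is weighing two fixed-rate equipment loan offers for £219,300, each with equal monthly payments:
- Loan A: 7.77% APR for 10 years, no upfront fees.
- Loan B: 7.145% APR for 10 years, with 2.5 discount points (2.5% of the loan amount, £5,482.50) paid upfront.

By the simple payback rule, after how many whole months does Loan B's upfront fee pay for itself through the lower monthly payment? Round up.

77 months

Loan A: at 7.77% the monthly rate is 0.0064750, so the payment is 219,300 × 0.0064750 / (1 − 1.0064750^−120) = £2,634.14.
Loan B: at 7.145% the monthly rate is 0.0059542, so the payment is 219,300 × 0.0059542 / (1 − 1.0059542^−120) = £2,562.68.
Monthly savings = £2,634.14 − £2,562.68 = £71.46.
Break-even = £5,482.50 / £71.46 = 76.72 → 77 months.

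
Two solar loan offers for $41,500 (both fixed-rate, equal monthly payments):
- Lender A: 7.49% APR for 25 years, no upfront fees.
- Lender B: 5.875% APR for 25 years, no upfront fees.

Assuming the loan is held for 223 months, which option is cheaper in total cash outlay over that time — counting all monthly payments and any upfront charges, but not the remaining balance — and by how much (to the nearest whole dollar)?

Lender A: at 7.49% the monthly rate is 0.0062417, so the payment is 41,500 × 0.0062417 / (1 − 1.0062417^−300) = $306.41.
Lender B: at 5.875% the monthly rate is 0.0048958, so the payment is 41,500 × 0.0048958 / (1 − 1.0048958^−300) = $264.22.
Over 223 months: Lender A costs 223 × $306.41 = $68,329.43; Lender B costs 223 × $264.22 = $58,921.06.
Lender B is cheaper by $68,329.43 − $58,921.06 = $9,408.37.

Lender B by $9,408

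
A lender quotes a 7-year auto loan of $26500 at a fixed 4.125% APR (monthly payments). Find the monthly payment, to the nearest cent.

$363.75

Monthly rate = 4.125%/12 = 0.0034375; payment = 26,500 × 0.0034375 / (1 − (1+0.0034375)^−84) = $363.75.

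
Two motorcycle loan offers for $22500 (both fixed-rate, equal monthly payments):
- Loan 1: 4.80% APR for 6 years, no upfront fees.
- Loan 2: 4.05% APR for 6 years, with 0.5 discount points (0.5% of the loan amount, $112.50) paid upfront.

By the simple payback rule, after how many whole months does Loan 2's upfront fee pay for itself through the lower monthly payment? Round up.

Loan 1: monthly rate = 4.8%/12 = 0.0040000; payment = 22,500 × 0.0040000 / (1 − (1+0.0040000)^−72) = $360.28.
Loan 2: monthly rate = 4.05%/12 = 0.0033750; payment = 22,500 × 0.0033750 / (1 − (1+0.0033750)^−72) = $352.53.
Monthly savings = $360.28 − $352.53 = $7.75.
Break-even = $112.50 / $7.75 = 14.52 → 15 months.

15 months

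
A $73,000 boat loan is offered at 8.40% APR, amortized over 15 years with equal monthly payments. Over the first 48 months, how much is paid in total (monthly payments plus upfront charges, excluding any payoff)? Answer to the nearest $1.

$34,300

At 8.40% the monthly rate is 0.0070000, so the payment is 73,000 × 0.0070000 / (1 − 1.0070000^−180) = $714.59.
Total outlay = 48 × $714.59 = $34,300.32.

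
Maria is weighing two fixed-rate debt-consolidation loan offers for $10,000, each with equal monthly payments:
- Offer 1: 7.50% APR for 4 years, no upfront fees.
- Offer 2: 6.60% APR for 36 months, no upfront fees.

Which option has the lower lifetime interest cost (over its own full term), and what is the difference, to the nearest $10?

Offer 2 by $560

Offer 1: monthly rate = 7.5%/12 = 0.0062500; payment = 10,000 × 0.0062500 / (1 − (1+0.0062500)^−48) = $241.79.
Total interest on Offer 1 = 48 × $241.79 − $10,000 = $1,605.92.
Offer 2: monthly rate = 6.6%/12 = 0.0055000; payment = 10,000 × 0.0055000 / (1 − (1+0.0055000)^−36) = $306.95.
Total interest on Offer 2 = 36 × $306.95 − $10,000 = $1,050.20.
Offer 2 is lower by $555.72.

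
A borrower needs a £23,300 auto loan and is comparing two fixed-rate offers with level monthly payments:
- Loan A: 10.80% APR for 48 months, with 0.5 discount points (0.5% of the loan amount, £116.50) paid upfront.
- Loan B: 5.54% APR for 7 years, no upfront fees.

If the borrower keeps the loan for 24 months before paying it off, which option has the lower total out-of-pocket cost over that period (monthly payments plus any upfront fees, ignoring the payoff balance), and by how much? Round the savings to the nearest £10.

Loan A: at 10.80% the monthly rate is 0.0090000, so the payment is 23,300 × 0.0090000 / (1 − 1.0090000^−48) = £599.94.
Loan B: at 5.54% the monthly rate is 0.0046167, so the payment is 23,300 × 0.0046167 / (1 − 1.0046167^−84) = £335.26.
Over 24 months: Loan A costs 24 × £599.94 + £116.50 = £14,515.06; Loan B costs 24 × £335.26 = £8,046.24.
Loan B is cheaper by £14,515.06 − £8,046.24 = £6,468.82.

Loan B by £6,470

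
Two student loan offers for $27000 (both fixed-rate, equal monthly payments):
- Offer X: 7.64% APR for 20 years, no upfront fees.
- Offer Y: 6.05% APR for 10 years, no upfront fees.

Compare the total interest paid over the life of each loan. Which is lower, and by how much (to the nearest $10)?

Offer Y by $16,710

Offer X: monthly rate = 7.64%/12 = 0.0063667; payment = 27,000 × 0.0063667 / (1 − (1+0.0063667)^−240) = $219.83.
Total interest on Offer X = 240 × $219.83 − $27,000 = $25,759.20.
Offer Y: monthly rate = 6.05%/12 = 0.0050417; payment = 27,000 × 0.0050417 / (1 − (1+0.0050417)^−120) = $300.43.
Total interest on Offer Y = 120 × $300.43 − $27,000 = $9,051.60.
Offer Y is lower by $16,707.60.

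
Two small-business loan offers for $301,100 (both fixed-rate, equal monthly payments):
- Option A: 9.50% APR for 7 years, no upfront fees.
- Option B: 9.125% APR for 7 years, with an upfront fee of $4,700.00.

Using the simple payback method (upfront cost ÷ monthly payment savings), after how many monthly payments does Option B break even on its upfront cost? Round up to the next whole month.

Option A: monthly rate = 9.5%/12 = 0.0079167; payment = 301,100 × 0.0079167 / (1 − (1+0.0079167)^−84) = $4,921.17.
Option B: monthly rate = 9.125%/12 = 0.0076042; payment = 301,100 × 0.0076042 / (1 − (1+0.0076042)^−84) = $4,863.54.
Monthly savings = $4,921.17 − $4,863.54 = $57.63.
Break-even = $4,700.00 / $57.63 = 81.55 → 82 months.

82 months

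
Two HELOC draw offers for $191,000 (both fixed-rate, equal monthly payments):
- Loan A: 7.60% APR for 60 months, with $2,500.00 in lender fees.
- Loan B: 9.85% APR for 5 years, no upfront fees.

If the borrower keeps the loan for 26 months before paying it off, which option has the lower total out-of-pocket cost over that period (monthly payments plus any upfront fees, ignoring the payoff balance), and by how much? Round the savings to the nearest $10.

Loan A: monthly rate = 7.6%/12 = 0.0063333; payment = 191,000 × 0.0063333 / (1 − (1+0.0063333)^−60) = $3,836.33.
Loan B: at 9.85% the monthly rate is 0.0082083, so the payment is 191,000 × 0.0082083 / (1 − 1.0082083^−60) = $4,044.10.
Over 26 months: Loan A costs 26 × $3,836.33 + $2,500.00 = $102,244.58; Loan B costs 26 × $4,044.10 = $105,146.60.
Loan A is cheaper by $105,146.60 − $102,244.58 = $2,902.02.

Loan A by $2,900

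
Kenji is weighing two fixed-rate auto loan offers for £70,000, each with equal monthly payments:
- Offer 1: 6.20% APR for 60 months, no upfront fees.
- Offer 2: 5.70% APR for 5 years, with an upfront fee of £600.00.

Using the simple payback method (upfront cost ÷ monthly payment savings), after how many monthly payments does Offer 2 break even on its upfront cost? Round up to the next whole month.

Offer 1: monthly rate = 6.2%/12 = 0.0051667; payment = 70,000 × 0.0051667 / (1 − (1+0.0051667)^−60) = £1,359.82.
Offer 2: monthly rate = 5.7%/12 = 0.0047500; payment = 70,000 × 0.0047500 / (1 − (1+0.0047500)^−60) = £1,343.55.
Monthly savings = £1,359.82 − £1,343.55 = £16.27.
Break-even = £600.00 / £16.27 = 36.88 → 37 months.

37 months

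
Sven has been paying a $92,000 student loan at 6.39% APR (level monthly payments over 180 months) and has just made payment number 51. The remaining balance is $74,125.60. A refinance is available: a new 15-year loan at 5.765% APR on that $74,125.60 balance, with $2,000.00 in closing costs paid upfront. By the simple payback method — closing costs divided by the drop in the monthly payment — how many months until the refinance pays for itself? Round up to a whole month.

12 months

Current payment = 92,000 × 6.39%/12 / (1 − (1+0.0053250)^−180) = $795.87.
Refinanced payment = 74,125.60 × 0.0048042 / (1 − (1+0.0048042)^−180) = $616.14.
Monthly savings = $795.87 − $616.14 = $179.73.
Break-even = $2,000.00 / $179.73 = 11.13 → 12 months.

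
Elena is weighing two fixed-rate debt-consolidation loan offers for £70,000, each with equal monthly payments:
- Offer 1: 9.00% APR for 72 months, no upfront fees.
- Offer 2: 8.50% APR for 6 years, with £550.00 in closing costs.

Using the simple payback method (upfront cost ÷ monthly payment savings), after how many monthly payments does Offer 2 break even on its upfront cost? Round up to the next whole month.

Offer 1: monthly rate = 9%/12 = 0.0075000; payment = 70,000 × 0.0075000 / (1 − (1+0.0075000)^−72) = £1,261.79.
Offer 2: monthly rate = 8.5%/12 = 0.0070833; payment = 70,000 × 0.0070833 / (1 − (1+0.0070833)^−72) = £1,244.49.
Monthly savings = £1,261.79 − £1,244.49 = £17.30.
Break-even = £550.00 / £17.30 = 31.79 → 32 months.

32 months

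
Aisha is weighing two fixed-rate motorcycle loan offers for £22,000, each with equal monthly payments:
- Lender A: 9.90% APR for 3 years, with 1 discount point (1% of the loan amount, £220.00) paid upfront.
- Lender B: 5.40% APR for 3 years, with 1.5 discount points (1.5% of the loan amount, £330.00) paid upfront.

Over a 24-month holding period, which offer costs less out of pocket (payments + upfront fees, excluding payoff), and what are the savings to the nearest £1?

Lender B by £983

Lender A: at 9.90% the monthly rate is 0.0082500, so the payment is 22,000 × 0.0082500 / (1 − 1.0082500^−36) = £708.85.
Lender B: at 5.40% the monthly rate is 0.0045000, so the payment is 22,000 × 0.0045000 / (1 − 1.0045000^−36) = £663.32.
Over 24 months: Lender A costs 24 × £708.85 + £220.00 = £17,232.40; Lender B costs 24 × £663.32 + £330.00 = £16,249.68.
Lender B is cheaper by £17,232.40 − £16,249.68 = £982.72.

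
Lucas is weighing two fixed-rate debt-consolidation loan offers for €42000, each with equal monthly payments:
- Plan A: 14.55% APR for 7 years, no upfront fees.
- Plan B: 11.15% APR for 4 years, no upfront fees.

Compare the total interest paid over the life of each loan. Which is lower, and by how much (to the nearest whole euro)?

Plan B by €14,940

Plan A: at 14.55% the monthly rate is 0.0121250, so the payment is 42,000 × 0.0121250 / (1 − 1.0121250^−84) = €799.90.
Total interest on Plan A = 84 × €799.90 − €42,000 = €25,191.60.
Plan B: monthly rate = 11.15%/12 = 0.0092917; payment = 42,000 × 0.0092917 / (1 − (1+0.0092917)^−48) = €1,088.57.
Total interest on Plan B = 48 × €1,088.57 − €42,000 = €10,251.36.
Plan B is lower by €14,940.24.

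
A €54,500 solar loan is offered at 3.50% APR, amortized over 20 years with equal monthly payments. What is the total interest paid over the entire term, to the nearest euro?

€21,359

At 3.50% the monthly rate is 0.0029167, so the payment is 54,500 × 0.0029167 / (1 − 1.0029167^−240) = €316.08.
Total paid = 240 × €316.08 = €75,859.20; interest = €75,859.20 − €54,500 = €21,359.20.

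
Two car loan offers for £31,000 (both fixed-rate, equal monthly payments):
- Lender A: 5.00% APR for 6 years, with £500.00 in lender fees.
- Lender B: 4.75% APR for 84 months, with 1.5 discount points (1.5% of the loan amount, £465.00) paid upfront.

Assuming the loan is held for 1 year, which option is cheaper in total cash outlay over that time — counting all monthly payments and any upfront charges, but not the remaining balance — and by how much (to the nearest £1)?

Lender B by £812

Lender A: monthly rate = 5%/12 = 0.0041667; payment = 31,000 × 0.0041667 / (1 − (1+0.0041667)^−72) = £499.25.
Lender B: at 4.75% the monthly rate is 0.0039583, so the payment is 31,000 × 0.0039583 / (1 − 1.0039583^−84) = £434.52.
Over 12 months: Lender A costs 12 × £499.25 + £500.00 = £6,491.00; Lender B costs 12 × £434.52 + £465.00 = £5,679.24.
Lender B is cheaper by £6,491.00 − £5,679.24 = £811.76.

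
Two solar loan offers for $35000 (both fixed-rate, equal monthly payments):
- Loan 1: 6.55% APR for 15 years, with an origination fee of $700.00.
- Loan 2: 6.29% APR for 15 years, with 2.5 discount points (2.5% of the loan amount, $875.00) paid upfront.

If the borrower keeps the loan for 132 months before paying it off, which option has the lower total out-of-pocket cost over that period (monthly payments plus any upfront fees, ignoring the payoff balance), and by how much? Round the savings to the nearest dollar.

Loan 2 by $484

Loan 1: at 6.55% the monthly rate is 0.0054583, so the payment is 35,000 × 0.0054583 / (1 − 1.0054583^−180) = $305.85.
Loan 2: at 6.29% the monthly rate is 0.0052417, so the payment is 35,000 × 0.0052417 / (1 − 1.0052417^−180) = $300.86.
Over 132 months: Loan 1 costs 132 × $305.85 + $700.00 = $41,072.20; Loan 2 costs 132 × $300.86 + $875.00 = $40,588.52.
Loan 2 is cheaper by $41,072.20 − $40,588.52 = $483.68.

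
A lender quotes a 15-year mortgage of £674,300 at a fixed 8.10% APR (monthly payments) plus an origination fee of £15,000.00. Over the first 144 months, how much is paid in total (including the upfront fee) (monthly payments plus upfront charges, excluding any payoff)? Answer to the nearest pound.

Monthly rate = 8.1%/12 = 0.0067500; payment = 674,300 × 0.0067500 / (1 − (1+0.0067500)^−180) = £6,482.95.
Total outlay = 144 × £6,482.95 + £15,000.00 = £948,544.80.

£948,545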